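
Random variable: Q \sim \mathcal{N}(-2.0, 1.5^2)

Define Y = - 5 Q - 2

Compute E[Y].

For Y = -5Q - 2:
E[Y] = -5 * E[Q] - 2
E[Q] = -2.0 = -2
E[Y] = -5 * (-2) - 2 = 8

8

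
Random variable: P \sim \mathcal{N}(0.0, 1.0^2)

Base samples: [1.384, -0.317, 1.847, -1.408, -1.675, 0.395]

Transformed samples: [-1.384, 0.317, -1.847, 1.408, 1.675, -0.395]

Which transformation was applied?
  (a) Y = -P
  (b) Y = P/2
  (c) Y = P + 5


Checking option (a) Y = -P:
  P = 1.384 -> Y = -1.384 ✓
  P = -0.317 -> Y = 0.317 ✓
  P = 1.847 -> Y = -1.847 ✓
All samples match this transformation.

(a) -P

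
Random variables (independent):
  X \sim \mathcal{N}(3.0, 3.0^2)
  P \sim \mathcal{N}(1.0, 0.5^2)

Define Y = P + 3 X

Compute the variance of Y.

For independent RVs: Var(aX + bY) = a²Var(X) + b²Var(Y)
Var(X) = 9
Var(P) = 0.25
Var(Y) = 3²*9 + 1²*0.25
= 9*9 + 1*0.25 = 81.25

81.25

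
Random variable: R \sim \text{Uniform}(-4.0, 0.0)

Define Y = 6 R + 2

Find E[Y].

For Y = 6R + 2:
E[Y] = 6 * E[R] + 2
E[R] = (-4 + 0)/2 = -2
E[Y] = 6 * (-2) + 2 = -10

-10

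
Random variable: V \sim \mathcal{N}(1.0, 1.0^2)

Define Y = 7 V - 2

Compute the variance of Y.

For Y = aV + b: Var(Y) = a² * Var(V)
Var(V) = 1.0^2 = 1
Var(Y) = 7² * 1 = 49 * 1 = 49

49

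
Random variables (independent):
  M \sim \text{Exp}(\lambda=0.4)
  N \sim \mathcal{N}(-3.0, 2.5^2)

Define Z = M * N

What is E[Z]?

For independent RVs: E[XY] = E[X]*E[Y]
E[M] = 2.5
E[N] = -3
E[Z] = 2.5 * (-3) = -7.5

-7.5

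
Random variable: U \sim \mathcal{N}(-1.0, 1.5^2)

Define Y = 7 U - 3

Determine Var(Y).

For Y = aU + b: Var(Y) = a² * Var(U)
Var(U) = 1.5^2 = 2.25
Var(Y) = 7² * 2.25 = 49 * 2.25 = 110.25

110.25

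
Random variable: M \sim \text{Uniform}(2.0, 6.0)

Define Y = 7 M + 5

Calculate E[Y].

For Y = 7M + 5:
E[Y] = 7 * E[M] + 5
E[M] = (2 + 6)/2 = 4
E[Y] = 7 * 4 + 5 = 33

33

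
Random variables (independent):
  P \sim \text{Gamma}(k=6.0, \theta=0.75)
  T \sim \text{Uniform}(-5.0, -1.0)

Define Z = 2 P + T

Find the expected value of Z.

E[Z] = 2*E[P] + 1*E[T]
E[P] = 4.5
E[T] = -3
E[Z] = 2*4.5 + 1*(-3) = 6

6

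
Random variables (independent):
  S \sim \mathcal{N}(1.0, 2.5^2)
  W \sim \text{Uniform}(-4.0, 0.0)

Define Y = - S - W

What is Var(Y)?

For independent RVs: Var(aX + bY) = a²Var(X) + b²Var(Y)
Var(S) = 6.25
Var(W) = 1.3333333
Var(Y) = (-1)²*6.25 + (-1)²*1.3333333
= 1*6.25 + 1*1.3333333 = 7.5833333

7.5833333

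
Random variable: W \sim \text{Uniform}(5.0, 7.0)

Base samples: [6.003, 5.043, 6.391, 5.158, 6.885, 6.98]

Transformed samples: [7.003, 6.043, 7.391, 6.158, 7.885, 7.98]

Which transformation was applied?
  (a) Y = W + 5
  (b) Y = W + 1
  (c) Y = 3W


Checking option (b) Y = W + 1:
  W = 6.003 -> Y = 7.003 ✓
  W = 5.043 -> Y = 6.043 ✓
  W = 6.391 -> Y = 7.391 ✓
All samples match this transformation.

(b) W + 1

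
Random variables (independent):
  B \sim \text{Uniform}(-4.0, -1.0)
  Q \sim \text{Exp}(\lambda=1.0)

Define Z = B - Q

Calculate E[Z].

E[Z] = 1*E[B] - 1*E[Q]
E[B] = -2.5
E[Q] = 1
E[Z] = 1*(-2.5) - 1*1 = -3.5

-3.5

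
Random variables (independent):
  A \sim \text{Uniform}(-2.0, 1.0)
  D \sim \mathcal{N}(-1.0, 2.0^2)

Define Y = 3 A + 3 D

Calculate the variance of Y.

For independent RVs: Var(aX + bY) = a²Var(X) + b²Var(Y)
Var(A) = 0.75
Var(D) = 4
Var(Y) = 3²*0.75 + 3²*4
= 9*0.75 + 9*4 = 42.75

42.75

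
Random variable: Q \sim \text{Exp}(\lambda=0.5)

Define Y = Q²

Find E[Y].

Using E[X²] = Var(X) + (E[X])²:
E[Q] = 2
Var(Q) = 1/0.5^2 = 4
E[Q²] = 4 + 2² = 4 + 4 = 8

8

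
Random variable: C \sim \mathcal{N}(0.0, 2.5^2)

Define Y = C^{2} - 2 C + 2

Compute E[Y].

E[Y] = 1*E[C²] - 2*E[C] + 2
E[C] = 0
E[C²] = Var(C) + (E[C])² = 6.25 + 0 = 6.25
E[Y] = 1*6.25 - 2*0 + 2 = 8.25

8.25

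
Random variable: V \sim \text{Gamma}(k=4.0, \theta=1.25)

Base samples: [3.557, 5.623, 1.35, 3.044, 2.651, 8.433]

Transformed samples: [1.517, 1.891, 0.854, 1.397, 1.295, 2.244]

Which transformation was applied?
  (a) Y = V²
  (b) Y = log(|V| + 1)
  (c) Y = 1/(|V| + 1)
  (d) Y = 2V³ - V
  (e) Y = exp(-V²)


Checking option (b) Y = log(|V| + 1):
  V = 3.557 -> Y = 1.517 ✓
  V = 5.623 -> Y = 1.891 ✓
  V = 1.35 -> Y = 0.854 ✓
All samples match this transformation.

(b) log(|V| + 1)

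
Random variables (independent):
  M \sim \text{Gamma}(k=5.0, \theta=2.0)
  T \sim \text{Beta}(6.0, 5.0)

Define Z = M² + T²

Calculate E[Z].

E[Z] = E[M²] + E[T²]
E[M²] = Var(M) + E[M]² = 20 + 100 = 120
E[T²] = Var(T) + E[T]² = 0.020661157 + 0.29752066 = 0.31818182
E[Z] = 120 + 0.31818182 = 120.31818

120.31818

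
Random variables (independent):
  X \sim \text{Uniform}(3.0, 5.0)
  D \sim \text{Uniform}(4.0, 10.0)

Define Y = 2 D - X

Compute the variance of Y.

For independent RVs: Var(aX + bY) = a²Var(X) + b²Var(Y)
Var(X) = 0.33333333
Var(D) = 3
Var(Y) = (-1)²*0.33333333 + 2²*3
= 1*0.33333333 + 4*3 = 12.333333

12.333333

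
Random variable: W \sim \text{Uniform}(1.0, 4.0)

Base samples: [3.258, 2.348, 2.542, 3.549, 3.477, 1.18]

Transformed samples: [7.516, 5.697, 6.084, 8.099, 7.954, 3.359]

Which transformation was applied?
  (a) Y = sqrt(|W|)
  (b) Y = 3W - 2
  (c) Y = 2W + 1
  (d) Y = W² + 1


Checking option (c) Y = 2W + 1:
  W = 3.258 -> Y = 7.516 ✓
  W = 2.348 -> Y = 5.697 ✓
  W = 2.542 -> Y = 6.084 ✓
All samples match this transformation.

(c) 2W + 1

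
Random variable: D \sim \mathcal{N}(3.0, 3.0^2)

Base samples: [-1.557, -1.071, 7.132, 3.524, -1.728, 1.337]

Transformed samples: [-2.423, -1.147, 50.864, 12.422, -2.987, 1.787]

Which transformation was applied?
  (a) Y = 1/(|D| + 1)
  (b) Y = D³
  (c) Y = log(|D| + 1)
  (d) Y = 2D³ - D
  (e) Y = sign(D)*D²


Checking option (e) Y = sign(D)*D²:
  D = -1.557 -> Y = -2.423 ✓
  D = -1.071 -> Y = -1.147 ✓
  D = 7.132 -> Y = 50.864 ✓
All samples match this transformation.

(e) sign(D)*D²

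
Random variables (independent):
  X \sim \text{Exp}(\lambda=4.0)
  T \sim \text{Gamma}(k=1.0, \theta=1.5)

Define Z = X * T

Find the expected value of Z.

For independent RVs: E[XY] = E[X]*E[Y]
E[X] = 0.25
E[T] = 1.5
E[Z] = 0.25 * 1.5 = 0.375

0.375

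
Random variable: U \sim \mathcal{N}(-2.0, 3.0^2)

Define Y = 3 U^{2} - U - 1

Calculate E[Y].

E[Y] = 3*E[U²] - 1*E[U] - 1
E[U] = -2
E[U²] = Var(U) + (E[U])² = 9 + 4 = 13
E[Y] = 3*13 - 1*(-2) - 1 = 40

40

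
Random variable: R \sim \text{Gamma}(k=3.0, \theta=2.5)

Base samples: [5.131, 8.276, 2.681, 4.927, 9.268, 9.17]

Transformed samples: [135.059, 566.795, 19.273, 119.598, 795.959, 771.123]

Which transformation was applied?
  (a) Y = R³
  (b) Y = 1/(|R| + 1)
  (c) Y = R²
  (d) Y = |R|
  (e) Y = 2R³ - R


Checking option (a) Y = R³:
  R = 5.131 -> Y = 135.059 ✓
  R = 8.276 -> Y = 566.795 ✓
  R = 2.681 -> Y = 19.273 ✓
All samples match this transformation.

(a) R³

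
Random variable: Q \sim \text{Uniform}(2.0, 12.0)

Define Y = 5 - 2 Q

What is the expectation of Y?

For Y = -2Q + 5:
E[Y] = -2 * E[Q] + 5
E[Q] = (2 + 12)/2 = 7
E[Y] = -2 * 7 + 5 = -9

-9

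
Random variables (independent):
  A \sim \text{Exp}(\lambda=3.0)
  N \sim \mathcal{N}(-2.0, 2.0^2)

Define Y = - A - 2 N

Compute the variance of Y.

For independent RVs: Var(aX + bY) = a²Var(X) + b²Var(Y)
Var(A) = 0.11111111
Var(N) = 4
Var(Y) = (-1)²*0.11111111 + (-2)²*4
= 1*0.11111111 + 4*4 = 16.111111

16.111111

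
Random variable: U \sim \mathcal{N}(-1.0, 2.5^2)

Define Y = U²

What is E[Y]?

E[U²] = Var(U) + (E[U])² = 6.25 + 1 = 7.25

7.25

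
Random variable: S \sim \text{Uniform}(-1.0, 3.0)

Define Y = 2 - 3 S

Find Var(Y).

For Y = aS + b: Var(Y) = a² * Var(S)
Var(S) = (3 + 1)^2/12 = 1.3333333
Var(Y) = (-3)² * 1.3333333 = 9 * 1.3333333 = 12

12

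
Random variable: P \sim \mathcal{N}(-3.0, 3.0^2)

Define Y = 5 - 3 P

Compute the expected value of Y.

For Y = -3P + 5:
E[Y] = -3 * E[P] + 5
E[P] = -3.0 = -3
E[Y] = -3 * (-3) + 5 = 14

14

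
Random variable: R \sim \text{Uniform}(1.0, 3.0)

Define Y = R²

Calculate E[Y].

Using E[X²] = Var(X) + (E[X])²:
E[R] = 2
Var(R) = (3 - 1)^2/12 = 0.33333333
E[R²] = 0.33333333 + 2² = 0.33333333 + 4 = 4.3333333

4.3333333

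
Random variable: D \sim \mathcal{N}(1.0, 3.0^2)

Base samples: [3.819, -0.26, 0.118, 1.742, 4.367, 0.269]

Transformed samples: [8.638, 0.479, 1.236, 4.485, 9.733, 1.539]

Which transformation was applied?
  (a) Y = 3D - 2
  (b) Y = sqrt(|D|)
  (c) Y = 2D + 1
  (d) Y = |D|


Checking option (c) Y = 2D + 1:
  D = 3.819 -> Y = 8.638 ✓
  D = -0.26 -> Y = 0.479 ✓
  D = 0.118 -> Y = 1.236 ✓
All samples match this transformation.

(c) 2D + 1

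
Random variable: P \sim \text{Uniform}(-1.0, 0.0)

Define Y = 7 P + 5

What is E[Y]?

For Y = 7P + 5:
E[Y] = 7 * E[P] + 5
E[P] = (-1 + 0)/2 = -0.5
E[Y] = 7 * (-0.5) + 5 = 1.5

1.5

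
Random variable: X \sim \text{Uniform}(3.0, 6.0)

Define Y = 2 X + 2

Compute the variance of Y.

For Y = aX + b: Var(Y) = a² * Var(X)
Var(X) = (6 - 3)^2/12 = 0.75
Var(Y) = 2² * 0.75 = 4 * 0.75 = 3

3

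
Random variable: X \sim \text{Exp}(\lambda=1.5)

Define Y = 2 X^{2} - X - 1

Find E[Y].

E[Y] = 2*E[X²] - 1*E[X] - 1
E[X] = 0.66666667
E[X²] = Var(X) + (E[X])² = 0.44444444 + 0.44444444 = 0.88888889
E[Y] = 2*0.88888889 - 1*0.66666667 - 1 = 0.11111111

0.11111111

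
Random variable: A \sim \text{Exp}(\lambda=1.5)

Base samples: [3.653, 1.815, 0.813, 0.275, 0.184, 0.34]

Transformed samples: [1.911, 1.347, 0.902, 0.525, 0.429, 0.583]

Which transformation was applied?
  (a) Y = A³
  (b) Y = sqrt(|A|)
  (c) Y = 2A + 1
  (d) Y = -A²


Checking option (b) Y = sqrt(|A|):
  A = 3.653 -> Y = 1.911 ✓
  A = 1.815 -> Y = 1.347 ✓
  A = 0.813 -> Y = 0.902 ✓
All samples match this transformation.

(b) sqrt(|A|)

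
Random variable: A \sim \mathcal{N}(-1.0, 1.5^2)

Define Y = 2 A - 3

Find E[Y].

For Y = 2A - 3:
E[Y] = 2 * E[A] - 3
E[A] = -1.0 = -1
E[Y] = 2 * (-1) - 3 = -5

-5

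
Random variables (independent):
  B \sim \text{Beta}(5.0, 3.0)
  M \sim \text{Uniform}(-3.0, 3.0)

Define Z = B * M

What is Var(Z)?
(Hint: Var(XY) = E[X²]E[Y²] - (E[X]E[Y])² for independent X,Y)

Var(XY) = E[X²]E[Y²] - (E[X]E[Y])²
E[B] = 0.625, Var(B) = 0.026041667
E[M] = 0, Var(M) = 3
E[B²] = 0.026041667 + 0.625² = 0.41666667
E[M²] = 3 + 0² = 3
Var(Z) = 0.41666667*3 - (0.625*0)²
= 1.25 - 0 = 1.25

1.25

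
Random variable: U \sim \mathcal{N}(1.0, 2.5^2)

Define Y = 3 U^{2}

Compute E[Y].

E[Y] = 3*E[U²]
E[U] = 1
E[U²] = Var(U) + (E[U])² = 6.25 + 1 = 7.25
E[Y] = 3*7.25 = 21.75

21.75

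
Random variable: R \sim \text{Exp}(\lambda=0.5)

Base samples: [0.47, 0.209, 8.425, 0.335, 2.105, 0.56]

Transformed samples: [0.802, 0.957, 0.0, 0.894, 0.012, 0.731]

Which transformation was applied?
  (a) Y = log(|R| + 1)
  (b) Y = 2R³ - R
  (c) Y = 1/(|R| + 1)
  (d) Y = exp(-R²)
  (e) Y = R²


Checking option (d) Y = exp(-R²):
  R = 0.47 -> Y = 0.802 ✓
  R = 0.209 -> Y = 0.957 ✓
  R = 8.425 -> Y = 0.0 ✓
All samples match this transformation.

(d) exp(-R²)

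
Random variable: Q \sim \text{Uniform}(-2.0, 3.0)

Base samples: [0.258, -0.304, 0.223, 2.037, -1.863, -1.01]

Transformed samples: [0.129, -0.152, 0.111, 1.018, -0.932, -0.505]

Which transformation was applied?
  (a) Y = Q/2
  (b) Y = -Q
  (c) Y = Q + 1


Checking option (a) Y = Q/2:
  Q = 0.258 -> Y = 0.129 ✓
  Q = -0.304 -> Y = -0.152 ✓
  Q = 0.223 -> Y = 0.111 ✓
All samples match this transformation.

(a) Q/2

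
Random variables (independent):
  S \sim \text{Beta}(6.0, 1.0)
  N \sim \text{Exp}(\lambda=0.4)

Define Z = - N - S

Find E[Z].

E[Z] = -1*E[S] - 1*E[N]
E[S] = 0.85714286
E[N] = 2.5
E[Z] = -1*0.85714286 - 1*2.5 = -3.3571429

-3.3571429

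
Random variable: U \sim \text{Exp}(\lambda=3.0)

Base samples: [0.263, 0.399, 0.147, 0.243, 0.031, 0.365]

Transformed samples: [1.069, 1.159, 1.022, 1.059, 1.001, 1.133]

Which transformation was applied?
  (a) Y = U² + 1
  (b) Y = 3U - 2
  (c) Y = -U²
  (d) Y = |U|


Checking option (a) Y = U² + 1:
  U = 0.263 -> Y = 1.069 ✓
  U = 0.399 -> Y = 1.159 ✓
  U = 0.147 -> Y = 1.022 ✓
All samples match this transformation.

(a) U² + 1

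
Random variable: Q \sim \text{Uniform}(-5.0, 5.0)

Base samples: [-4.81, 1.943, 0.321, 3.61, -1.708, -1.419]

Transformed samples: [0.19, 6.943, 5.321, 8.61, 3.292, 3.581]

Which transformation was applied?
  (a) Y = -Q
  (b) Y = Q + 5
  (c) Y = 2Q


Checking option (b) Y = Q + 5:
  Q = -4.81 -> Y = 0.19 ✓
  Q = 1.943 -> Y = 6.943 ✓
  Q = 0.321 -> Y = 5.321 ✓
All samples match this transformation.

(b) Q + 5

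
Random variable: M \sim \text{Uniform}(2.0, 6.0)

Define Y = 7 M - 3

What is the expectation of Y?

For Y = 7M - 3:
E[Y] = 7 * E[M] - 3
E[M] = (2 + 6)/2 = 4
E[Y] = 7 * 4 - 3 = 25

25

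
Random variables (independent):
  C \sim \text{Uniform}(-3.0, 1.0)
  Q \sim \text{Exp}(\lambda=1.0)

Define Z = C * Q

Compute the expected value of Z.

For independent RVs: E[XY] = E[X]*E[Y]
E[C] = -1
E[Q] = 1
E[Z] = -1 * 1 = -1

-1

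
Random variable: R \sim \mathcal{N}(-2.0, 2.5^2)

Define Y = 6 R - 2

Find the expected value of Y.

For Y = 6R - 2:
E[Y] = 6 * E[R] - 2
E[R] = -2.0 = -2
E[Y] = 6 * (-2) - 2 = -14

-14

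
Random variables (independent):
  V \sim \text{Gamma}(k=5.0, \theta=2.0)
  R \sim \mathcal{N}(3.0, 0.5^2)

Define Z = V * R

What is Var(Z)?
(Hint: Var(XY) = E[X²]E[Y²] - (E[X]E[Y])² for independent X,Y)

Var(XY) = E[X²]E[Y²] - (E[X]E[Y])²
E[V] = 10, Var(V) = 20
E[R] = 3, Var(R) = 0.25
E[V²] = 20 + 10² = 120
E[R²] = 0.25 + 3² = 9.25
Var(Z) = 120*9.25 - (10*3)²
= 1110 - 900 = 210

210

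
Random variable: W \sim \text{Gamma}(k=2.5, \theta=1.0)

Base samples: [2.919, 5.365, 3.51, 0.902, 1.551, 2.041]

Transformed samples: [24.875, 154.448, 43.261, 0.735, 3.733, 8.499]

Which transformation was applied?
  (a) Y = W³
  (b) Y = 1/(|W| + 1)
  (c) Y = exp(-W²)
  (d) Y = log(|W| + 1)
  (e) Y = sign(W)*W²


Checking option (a) Y = W³:
  W = 2.919 -> Y = 24.875 ✓
  W = 5.365 -> Y = 154.448 ✓
  W = 3.51 -> Y = 43.261 ✓
All samples match this transformation.

(a) W³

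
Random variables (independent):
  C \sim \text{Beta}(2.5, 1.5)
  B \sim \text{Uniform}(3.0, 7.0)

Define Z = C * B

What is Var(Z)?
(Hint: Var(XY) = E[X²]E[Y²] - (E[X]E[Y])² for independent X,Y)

Var(XY) = E[X²]E[Y²] - (E[X]E[Y])²
E[C] = 0.625, Var(C) = 0.046875
E[B] = 5, Var(B) = 1.3333333
E[C²] = 0.046875 + 0.625² = 0.4375
E[B²] = 1.3333333 + 5² = 26.333333
Var(Z) = 0.4375*26.333333 - (0.625*5)²
= 11.520833 - 9.765625 = 1.7552083

1.7552083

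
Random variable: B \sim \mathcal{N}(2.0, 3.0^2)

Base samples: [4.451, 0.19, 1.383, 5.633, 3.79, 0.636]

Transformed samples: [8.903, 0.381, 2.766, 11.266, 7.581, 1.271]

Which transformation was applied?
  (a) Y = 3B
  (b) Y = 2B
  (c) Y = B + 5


Checking option (b) Y = 2B:
  B = 4.451 -> Y = 8.903 ✓
  B = 0.19 -> Y = 0.381 ✓
  B = 1.383 -> Y = 2.766 ✓
All samples match this transformation.

(b) 2B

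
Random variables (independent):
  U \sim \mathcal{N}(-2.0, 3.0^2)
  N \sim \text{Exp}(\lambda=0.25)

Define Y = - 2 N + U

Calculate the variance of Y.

For independent RVs: Var(aX + bY) = a²Var(X) + b²Var(Y)
Var(U) = 9
Var(N) = 16
Var(Y) = 1²*9 + (-2)²*16
= 1*9 + 4*16 = 73

73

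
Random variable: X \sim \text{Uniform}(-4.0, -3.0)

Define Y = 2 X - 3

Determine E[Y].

For Y = 2X - 3:
E[Y] = 2 * E[X] - 3
E[X] = (-4 - 3)/2 = -3.5
E[Y] = 2 * (-3.5) - 3 = -10

-10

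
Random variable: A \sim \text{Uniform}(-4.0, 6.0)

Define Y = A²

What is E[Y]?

E[A²] = Var(A) + (E[A])² = 8.3333333 + 1 = 9.3333333

9.3333333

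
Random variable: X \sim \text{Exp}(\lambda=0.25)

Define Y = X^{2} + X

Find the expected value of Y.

E[Y] = 1*E[X²] + 1*E[X]
E[X] = 4
E[X²] = Var(X) + (E[X])² = 16 + 16 = 32
E[Y] = 1*32 + 1*4 = 36

36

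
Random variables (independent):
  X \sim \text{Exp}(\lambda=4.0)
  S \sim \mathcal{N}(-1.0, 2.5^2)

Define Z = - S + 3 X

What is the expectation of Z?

E[Z] = 3*E[X] - 1*E[S]
E[X] = 0.25
E[S] = -1
E[Z] = 3*0.25 - 1*(-1) = 1.75

1.75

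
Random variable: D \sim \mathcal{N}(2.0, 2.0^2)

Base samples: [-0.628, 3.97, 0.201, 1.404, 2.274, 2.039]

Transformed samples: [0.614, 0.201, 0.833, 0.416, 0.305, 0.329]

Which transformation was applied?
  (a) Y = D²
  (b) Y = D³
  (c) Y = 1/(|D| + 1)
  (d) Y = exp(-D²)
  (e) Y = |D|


Checking option (c) Y = 1/(|D| + 1):
  D = -0.628 -> Y = 0.614 ✓
  D = 3.97 -> Y = 0.201 ✓
  D = 0.201 -> Y = 0.833 ✓
All samples match this transformation.

(c) 1/(|D| + 1)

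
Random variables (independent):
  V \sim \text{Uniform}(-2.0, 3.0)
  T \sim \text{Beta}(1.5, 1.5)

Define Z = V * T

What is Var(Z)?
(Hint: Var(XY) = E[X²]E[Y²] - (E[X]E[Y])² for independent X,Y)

Var(XY) = E[X²]E[Y²] - (E[X]E[Y])²
E[V] = 0.5, Var(V) = 2.0833333
E[T] = 0.5, Var(T) = 0.0625
E[V²] = 2.0833333 + 0.5² = 2.3333333
E[T²] = 0.0625 + 0.5² = 0.3125
Var(Z) = 2.3333333*0.3125 - (0.5*0.5)²
= 0.72916667 - 0.0625 = 0.66666667

0.66666667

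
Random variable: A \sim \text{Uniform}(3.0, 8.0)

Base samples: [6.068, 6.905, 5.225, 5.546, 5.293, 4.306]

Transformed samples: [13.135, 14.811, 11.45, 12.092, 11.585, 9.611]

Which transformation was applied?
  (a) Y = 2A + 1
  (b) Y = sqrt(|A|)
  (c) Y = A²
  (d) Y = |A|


Checking option (a) Y = 2A + 1:
  A = 6.068 -> Y = 13.135 ✓
  A = 6.905 -> Y = 14.811 ✓
  A = 5.225 -> Y = 11.45 ✓
All samples match this transformation.

(a) 2A + 1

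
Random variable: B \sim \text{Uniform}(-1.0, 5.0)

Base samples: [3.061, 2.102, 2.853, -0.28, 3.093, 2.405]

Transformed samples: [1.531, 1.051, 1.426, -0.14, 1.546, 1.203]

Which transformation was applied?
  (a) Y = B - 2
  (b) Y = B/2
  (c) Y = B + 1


Checking option (b) Y = B/2:
  B = 3.061 -> Y = 1.531 ✓
  B = 2.102 -> Y = 1.051 ✓
  B = 2.853 -> Y = 1.426 ✓
All samples match this transformation.

(b) B/2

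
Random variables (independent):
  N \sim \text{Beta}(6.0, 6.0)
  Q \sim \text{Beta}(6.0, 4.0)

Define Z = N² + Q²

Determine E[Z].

E[Z] = E[N²] + E[Q²]
E[N²] = Var(N) + E[N]² = 0.019230769 + 0.25 = 0.26923077
E[Q²] = Var(Q) + E[Q]² = 0.021818182 + 0.36 = 0.38181818
E[Z] = 0.26923077 + 0.38181818 = 0.65104895

0.65104895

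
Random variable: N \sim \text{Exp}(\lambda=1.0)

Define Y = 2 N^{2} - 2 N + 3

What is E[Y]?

E[Y] = 2*E[N²] - 2*E[N] + 3
E[N] = 1
E[N²] = Var(N) + (E[N])² = 1 + 1 = 2
E[Y] = 2*2 - 2*1 + 3 = 5

5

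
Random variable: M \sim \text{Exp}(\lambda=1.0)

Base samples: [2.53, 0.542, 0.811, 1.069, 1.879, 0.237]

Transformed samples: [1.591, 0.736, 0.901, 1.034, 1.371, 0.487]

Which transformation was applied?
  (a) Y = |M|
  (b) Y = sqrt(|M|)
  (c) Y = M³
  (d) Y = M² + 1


Checking option (b) Y = sqrt(|M|):
  M = 2.53 -> Y = 1.591 ✓
  M = 0.542 -> Y = 0.736 ✓
  M = 0.811 -> Y = 0.901 ✓
All samples match this transformation.

(b) sqrt(|M|)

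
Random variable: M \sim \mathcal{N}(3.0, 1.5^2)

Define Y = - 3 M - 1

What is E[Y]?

For Y = -3M - 1:
E[Y] = -3 * E[M] - 1
E[M] = 3.0 = 3
E[Y] = -3 * 3 - 1 = -10

-10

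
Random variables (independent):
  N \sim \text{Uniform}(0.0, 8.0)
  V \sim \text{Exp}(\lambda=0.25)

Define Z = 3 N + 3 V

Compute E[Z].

E[Z] = 3*E[N] + 3*E[V]
E[N] = 4
E[V] = 4
E[Z] = 3*4 + 3*4 = 24

24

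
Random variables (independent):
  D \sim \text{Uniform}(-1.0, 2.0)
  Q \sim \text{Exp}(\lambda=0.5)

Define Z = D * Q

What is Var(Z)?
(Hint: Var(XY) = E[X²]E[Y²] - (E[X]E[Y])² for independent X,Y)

Var(XY) = E[X²]E[Y²] - (E[X]E[Y])²
E[D] = 0.5, Var(D) = 0.75
E[Q] = 2, Var(Q) = 4
E[D²] = 0.75 + 0.5² = 1
E[Q²] = 4 + 2² = 8
Var(Z) = 1*8 - (0.5*2)²
= 8 - 1 = 7

7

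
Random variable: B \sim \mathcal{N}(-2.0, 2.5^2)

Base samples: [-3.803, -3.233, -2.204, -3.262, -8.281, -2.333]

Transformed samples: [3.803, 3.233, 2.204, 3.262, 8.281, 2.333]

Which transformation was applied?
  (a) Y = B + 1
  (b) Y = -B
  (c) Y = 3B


Checking option (b) Y = -B:
  B = -3.803 -> Y = 3.803 ✓
  B = -3.233 -> Y = 3.233 ✓
  B = -2.204 -> Y = 2.204 ✓
All samples match this transformation.

(b) -B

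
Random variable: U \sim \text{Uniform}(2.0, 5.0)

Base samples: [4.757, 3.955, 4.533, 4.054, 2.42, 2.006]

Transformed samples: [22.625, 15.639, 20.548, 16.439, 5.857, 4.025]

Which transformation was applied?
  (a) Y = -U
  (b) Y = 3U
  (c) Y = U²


Checking option (c) Y = U²:
  U = 4.757 -> Y = 22.625 ✓
  U = 3.955 -> Y = 15.639 ✓
  U = 4.533 -> Y = 20.548 ✓
All samples match this transformation.

(c) U²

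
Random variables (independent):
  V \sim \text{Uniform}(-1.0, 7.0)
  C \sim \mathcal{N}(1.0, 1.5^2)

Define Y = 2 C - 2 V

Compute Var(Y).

For independent RVs: Var(aX + bY) = a²Var(X) + b²Var(Y)
Var(V) = 5.3333333
Var(C) = 2.25
Var(Y) = (-2)²*5.3333333 + 2²*2.25
= 4*5.3333333 + 4*2.25 = 30.333333

30.333333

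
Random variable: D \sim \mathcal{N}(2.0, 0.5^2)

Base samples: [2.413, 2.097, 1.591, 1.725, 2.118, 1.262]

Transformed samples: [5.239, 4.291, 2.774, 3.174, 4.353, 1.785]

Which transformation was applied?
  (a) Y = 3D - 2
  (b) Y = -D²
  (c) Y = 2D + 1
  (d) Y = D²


Checking option (a) Y = 3D - 2:
  D = 2.413 -> Y = 5.239 ✓
  D = 2.097 -> Y = 4.291 ✓
  D = 1.591 -> Y = 2.774 ✓
All samples match this transformation.

(a) 3D - 2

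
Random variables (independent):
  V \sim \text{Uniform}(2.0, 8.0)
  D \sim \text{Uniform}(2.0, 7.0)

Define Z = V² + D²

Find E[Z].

E[Z] = E[V²] + E[D²]
E[V²] = Var(V) + E[V]² = 3 + 25 = 28
E[D²] = Var(D) + E[D]² = 2.0833333 + 20.25 = 22.333333
E[Z] = 28 + 22.333333 = 50.333333

50.333333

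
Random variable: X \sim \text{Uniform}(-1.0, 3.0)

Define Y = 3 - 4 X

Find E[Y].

For Y = -4X + 3:
E[Y] = -4 * E[X] + 3
E[X] = (-1 + 3)/2 = 1
E[Y] = -4 * 1 + 3 = -1

-1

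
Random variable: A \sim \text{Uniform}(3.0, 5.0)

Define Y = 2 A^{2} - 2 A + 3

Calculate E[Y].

E[Y] = 2*E[A²] - 2*E[A] + 3
E[A] = 4
E[A²] = Var(A) + (E[A])² = 0.33333333 + 16 = 16.333333
E[Y] = 2*16.333333 - 2*4 + 3 = 27.666667

27.666667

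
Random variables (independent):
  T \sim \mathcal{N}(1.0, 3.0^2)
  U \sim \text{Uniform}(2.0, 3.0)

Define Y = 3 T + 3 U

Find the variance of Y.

For independent RVs: Var(aX + bY) = a²Var(X) + b²Var(Y)
Var(T) = 9
Var(U) = 0.083333333
Var(Y) = 3²*9 + 3²*0.083333333
= 9*9 + 9*0.083333333 = 81.75

81.75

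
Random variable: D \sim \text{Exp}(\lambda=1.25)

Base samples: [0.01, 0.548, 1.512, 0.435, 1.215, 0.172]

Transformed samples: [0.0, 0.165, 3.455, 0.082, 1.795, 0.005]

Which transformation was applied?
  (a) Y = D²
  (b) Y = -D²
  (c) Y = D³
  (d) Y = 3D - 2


Checking option (c) Y = D³:
  D = 0.01 -> Y = 0.0 ✓
  D = 0.548 -> Y = 0.165 ✓
  D = 1.512 -> Y = 3.455 ✓
All samples match this transformation.

(c) D³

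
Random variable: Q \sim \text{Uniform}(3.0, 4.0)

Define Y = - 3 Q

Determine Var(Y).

For Y = aQ + b: Var(Y) = a² * Var(Q)
Var(Q) = (4 - 3)^2/12 = 0.083333333
Var(Y) = (-3)² * 0.083333333 = 9 * 0.083333333 = 0.75

0.75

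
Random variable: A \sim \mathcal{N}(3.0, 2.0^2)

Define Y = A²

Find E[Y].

Using E[X²] = Var(X) + (E[X])²:
E[A] = 3
Var(A) = 2.0^2 = 4
E[A²] = 4 + 3² = 4 + 9 = 13

13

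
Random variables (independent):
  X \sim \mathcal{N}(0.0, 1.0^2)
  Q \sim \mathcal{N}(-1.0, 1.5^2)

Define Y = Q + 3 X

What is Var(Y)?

For independent RVs: Var(aX + bY) = a²Var(X) + b²Var(Y)
Var(X) = 1
Var(Q) = 2.25
Var(Y) = 3²*1 + 1²*2.25
= 9*1 + 1*2.25 = 11.25

11.25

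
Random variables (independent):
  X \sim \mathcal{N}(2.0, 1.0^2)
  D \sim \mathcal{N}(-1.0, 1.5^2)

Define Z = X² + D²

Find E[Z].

E[Z] = E[X²] + E[D²]
E[X²] = Var(X) + E[X]² = 1 + 4 = 5
E[D²] = Var(D) + E[D]² = 2.25 + 1 = 3.25
E[Z] = 5 + 3.25 = 8.25

8.25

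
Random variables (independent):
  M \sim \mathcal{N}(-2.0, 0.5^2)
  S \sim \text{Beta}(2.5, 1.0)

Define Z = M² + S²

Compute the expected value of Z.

E[Z] = E[M²] + E[S²]
E[M²] = Var(M) + E[M]² = 0.25 + 4 = 4.25
E[S²] = Var(S) + E[S]² = 0.045351474 + 0.51020408 = 0.55555556
E[Z] = 4.25 + 0.55555556 = 4.8055556

4.8055556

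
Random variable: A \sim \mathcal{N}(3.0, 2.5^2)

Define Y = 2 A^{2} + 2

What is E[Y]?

E[Y] = 2*E[A²] + 2
E[A] = 3
E[A²] = Var(A) + (E[A])² = 6.25 + 9 = 15.25
E[Y] = 2*15.25 + 2 = 32.5

32.5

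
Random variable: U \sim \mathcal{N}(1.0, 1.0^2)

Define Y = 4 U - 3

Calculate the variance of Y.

For Y = aU + b: Var(Y) = a² * Var(U)
Var(U) = 1.0^2 = 1
Var(Y) = 4² * 1 = 16 * 1 = 16

16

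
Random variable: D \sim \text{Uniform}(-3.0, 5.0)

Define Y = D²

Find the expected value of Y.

Using E[X²] = Var(X) + (E[X])²:
E[D] = 1
Var(D) = (5 + 3)^2/12 = 5.3333333
E[D²] = 5.3333333 + 1² = 5.3333333 + 1 = 6.3333333

6.3333333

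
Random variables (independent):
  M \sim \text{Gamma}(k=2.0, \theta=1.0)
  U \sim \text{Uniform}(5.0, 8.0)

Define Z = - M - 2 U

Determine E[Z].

E[Z] = -1*E[M] - 2*E[U]
E[M] = 2
E[U] = 6.5
E[Z] = -1*2 - 2*6.5 = -15

-15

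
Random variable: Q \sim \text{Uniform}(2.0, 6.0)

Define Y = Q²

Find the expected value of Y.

Using E[X²] = Var(X) + (E[X])²:
E[Q] = 4
Var(Q) = (6 - 2)^2/12 = 1.3333333
E[Q²] = 1.3333333 + 4² = 1.3333333 + 16 = 17.333333

17.333333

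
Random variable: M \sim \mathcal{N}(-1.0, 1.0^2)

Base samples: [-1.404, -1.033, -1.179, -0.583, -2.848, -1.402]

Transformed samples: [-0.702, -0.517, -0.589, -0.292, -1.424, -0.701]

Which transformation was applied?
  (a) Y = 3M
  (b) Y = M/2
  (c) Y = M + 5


Checking option (b) Y = M/2:
  M = -1.404 -> Y = -0.702 ✓
  M = -1.033 -> Y = -0.517 ✓
  M = -1.179 -> Y = -0.589 ✓
All samples match this transformation.

(b) M/2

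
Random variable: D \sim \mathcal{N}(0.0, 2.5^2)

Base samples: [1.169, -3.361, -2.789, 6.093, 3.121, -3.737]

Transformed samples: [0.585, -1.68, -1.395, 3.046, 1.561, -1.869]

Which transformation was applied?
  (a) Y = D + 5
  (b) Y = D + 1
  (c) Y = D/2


Checking option (c) Y = D/2:
  D = 1.169 -> Y = 0.585 ✓
  D = -3.361 -> Y = -1.68 ✓
  D = -2.789 -> Y = -1.395 ✓
All samples match this transformation.

(c) D/2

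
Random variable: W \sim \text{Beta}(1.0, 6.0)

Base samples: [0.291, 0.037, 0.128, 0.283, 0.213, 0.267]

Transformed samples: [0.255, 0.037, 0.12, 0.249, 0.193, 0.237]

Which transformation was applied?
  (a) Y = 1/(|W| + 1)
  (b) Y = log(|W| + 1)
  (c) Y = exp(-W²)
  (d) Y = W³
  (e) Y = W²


Checking option (b) Y = log(|W| + 1):
  W = 0.291 -> Y = 0.255 ✓
  W = 0.037 -> Y = 0.037 ✓
  W = 0.128 -> Y = 0.12 ✓
All samples match this transformation.

(b) log(|W| + 1)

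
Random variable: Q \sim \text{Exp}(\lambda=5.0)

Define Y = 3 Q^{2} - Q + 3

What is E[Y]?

E[Y] = 3*E[Q²] - 1*E[Q] + 3
E[Q] = 0.2
E[Q²] = Var(Q) + (E[Q])² = 0.04 + 0.04 = 0.08
E[Y] = 3*0.08 - 1*0.2 + 3 = 3.04

3.04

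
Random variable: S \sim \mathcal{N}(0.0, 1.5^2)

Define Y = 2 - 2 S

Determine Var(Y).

For Y = aS + b: Var(Y) = a² * Var(S)
Var(S) = 1.5^2 = 2.25
Var(Y) = (-2)² * 2.25 = 4 * 2.25 = 9

9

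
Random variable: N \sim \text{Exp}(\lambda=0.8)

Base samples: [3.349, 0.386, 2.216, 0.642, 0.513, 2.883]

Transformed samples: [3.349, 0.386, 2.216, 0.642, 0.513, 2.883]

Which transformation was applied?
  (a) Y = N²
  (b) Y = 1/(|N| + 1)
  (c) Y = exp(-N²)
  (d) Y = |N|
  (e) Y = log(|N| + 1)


Checking option (d) Y = |N|:
  N = 3.349 -> Y = 3.349 ✓
  N = 0.386 -> Y = 0.386 ✓
  N = 2.216 -> Y = 2.216 ✓
All samples match this transformation.

(d) |N|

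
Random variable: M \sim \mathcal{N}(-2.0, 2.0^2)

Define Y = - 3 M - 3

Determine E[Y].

For Y = -3M - 3:
E[Y] = -3 * E[M] - 3
E[M] = -2.0 = -2
E[Y] = -3 * (-2) - 3 = 3

3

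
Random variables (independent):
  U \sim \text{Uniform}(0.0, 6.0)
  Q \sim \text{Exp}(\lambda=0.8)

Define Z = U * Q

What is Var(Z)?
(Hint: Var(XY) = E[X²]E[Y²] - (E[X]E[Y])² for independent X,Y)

Var(XY) = E[X²]E[Y²] - (E[X]E[Y])²
E[U] = 3, Var(U) = 3
E[Q] = 1.25, Var(Q) = 1.5625
E[U²] = 3 + 3² = 12
E[Q²] = 1.5625 + 1.25² = 3.125
Var(Z) = 12*3.125 - (3*1.25)²
= 37.5 - 14.0625 = 23.4375

23.4375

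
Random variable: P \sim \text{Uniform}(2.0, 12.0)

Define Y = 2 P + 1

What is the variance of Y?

For Y = aP + b: Var(Y) = a² * Var(P)
Var(P) = (12 - 2)^2/12 = 8.3333333
Var(Y) = 2² * 8.3333333 = 4 * 8.3333333 = 33.333333

33.333333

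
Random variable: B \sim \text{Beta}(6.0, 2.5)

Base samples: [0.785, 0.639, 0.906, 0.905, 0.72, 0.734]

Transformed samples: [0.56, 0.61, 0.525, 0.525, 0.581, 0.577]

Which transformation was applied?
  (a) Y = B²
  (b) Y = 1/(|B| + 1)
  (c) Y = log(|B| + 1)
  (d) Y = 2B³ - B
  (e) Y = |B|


Checking option (b) Y = 1/(|B| + 1):
  B = 0.785 -> Y = 0.56 ✓
  B = 0.639 -> Y = 0.61 ✓
  B = 0.906 -> Y = 0.525 ✓
All samples match this transformation.

(b) 1/(|B| + 1)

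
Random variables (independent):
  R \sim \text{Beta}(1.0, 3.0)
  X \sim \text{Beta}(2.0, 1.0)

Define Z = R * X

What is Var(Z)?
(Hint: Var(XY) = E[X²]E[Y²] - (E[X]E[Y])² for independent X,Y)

Var(XY) = E[X²]E[Y²] - (E[X]E[Y])²
E[R] = 0.25, Var(R) = 0.0375
E[X] = 0.66666667, Var(X) = 0.055555556
E[R²] = 0.0375 + 0.25² = 0.1
E[X²] = 0.055555556 + 0.66666667² = 0.5
Var(Z) = 0.1*0.5 - (0.25*0.66666667)²
= 0.05 - 0.027777778 = 0.022222222

0.022222222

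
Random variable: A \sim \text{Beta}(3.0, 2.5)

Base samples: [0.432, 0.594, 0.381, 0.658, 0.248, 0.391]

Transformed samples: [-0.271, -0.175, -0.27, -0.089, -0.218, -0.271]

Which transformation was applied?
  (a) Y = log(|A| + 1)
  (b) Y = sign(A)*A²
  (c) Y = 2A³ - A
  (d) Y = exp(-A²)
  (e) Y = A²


Checking option (c) Y = 2A³ - A:
  A = 0.432 -> Y = -0.271 ✓
  A = 0.594 -> Y = -0.175 ✓
  A = 0.381 -> Y = -0.27 ✓
All samples match this transformation.

(c) 2A³ - A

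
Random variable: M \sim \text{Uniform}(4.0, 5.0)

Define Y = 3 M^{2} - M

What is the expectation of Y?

E[Y] = 3*E[M²] - 1*E[M]
E[M] = 4.5
E[M²] = Var(M) + (E[M])² = 0.083333333 + 20.25 = 20.333333
E[Y] = 3*20.333333 - 1*4.5 = 56.5

56.5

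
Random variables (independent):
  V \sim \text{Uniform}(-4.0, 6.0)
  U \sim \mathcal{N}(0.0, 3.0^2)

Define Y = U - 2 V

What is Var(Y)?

For independent RVs: Var(aX + bY) = a²Var(X) + b²Var(Y)
Var(V) = 8.3333333
Var(U) = 9
Var(Y) = (-2)²*8.3333333 + 1²*9
= 4*8.3333333 + 1*9 = 42.333333

42.333333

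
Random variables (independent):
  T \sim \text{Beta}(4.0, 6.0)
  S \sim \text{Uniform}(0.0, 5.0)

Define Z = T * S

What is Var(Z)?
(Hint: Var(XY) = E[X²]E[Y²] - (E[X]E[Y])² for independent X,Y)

Var(XY) = E[X²]E[Y²] - (E[X]E[Y])²
E[T] = 0.4, Var(T) = 0.021818182
E[S] = 2.5, Var(S) = 2.0833333
E[T²] = 0.021818182 + 0.4² = 0.18181818
E[S²] = 2.0833333 + 2.5² = 8.3333333
Var(Z) = 0.18181818*8.3333333 - (0.4*2.5)²
= 1.5151515 - 1 = 0.51515152

0.51515152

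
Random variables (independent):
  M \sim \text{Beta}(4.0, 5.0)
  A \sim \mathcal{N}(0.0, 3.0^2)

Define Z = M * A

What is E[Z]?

For independent RVs: E[XY] = E[X]*E[Y]
E[M] = 0.44444444
E[A] = 0
E[Z] = 0.44444444 * 0 = 0

0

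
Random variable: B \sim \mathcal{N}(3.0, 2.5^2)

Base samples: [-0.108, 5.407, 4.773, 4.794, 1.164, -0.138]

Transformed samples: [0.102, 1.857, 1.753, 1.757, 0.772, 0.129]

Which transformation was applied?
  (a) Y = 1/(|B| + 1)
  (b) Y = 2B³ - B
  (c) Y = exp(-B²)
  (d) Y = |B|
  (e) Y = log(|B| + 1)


Checking option (e) Y = log(|B| + 1):
  B = -0.108 -> Y = 0.102 ✓
  B = 5.407 -> Y = 1.857 ✓
  B = 4.773 -> Y = 1.753 ✓
All samples match this transformation.

(e) log(|B| + 1)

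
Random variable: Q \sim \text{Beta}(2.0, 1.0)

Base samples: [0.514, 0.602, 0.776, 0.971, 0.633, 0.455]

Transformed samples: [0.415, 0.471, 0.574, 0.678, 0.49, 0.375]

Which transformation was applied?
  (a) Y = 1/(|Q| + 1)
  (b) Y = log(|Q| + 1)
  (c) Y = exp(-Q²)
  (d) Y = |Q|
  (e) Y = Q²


Checking option (b) Y = log(|Q| + 1):
  Q = 0.514 -> Y = 0.415 ✓
  Q = 0.602 -> Y = 0.471 ✓
  Q = 0.776 -> Y = 0.574 ✓
All samples match this transformation.

(b) log(|Q| + 1)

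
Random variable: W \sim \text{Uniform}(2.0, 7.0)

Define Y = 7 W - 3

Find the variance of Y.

For Y = aW + b: Var(Y) = a² * Var(W)
Var(W) = (7 - 2)^2/12 = 2.0833333
Var(Y) = 7² * 2.0833333 = 49 * 2.0833333 = 102.08333

102.08333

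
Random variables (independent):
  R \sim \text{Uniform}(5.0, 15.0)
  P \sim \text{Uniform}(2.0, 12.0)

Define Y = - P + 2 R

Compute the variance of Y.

For independent RVs: Var(aX + bY) = a²Var(X) + b²Var(Y)
Var(R) = 8.3333333
Var(P) = 8.3333333
Var(Y) = 2²*8.3333333 + (-1)²*8.3333333
= 4*8.3333333 + 1*8.3333333 = 41.666667

41.666667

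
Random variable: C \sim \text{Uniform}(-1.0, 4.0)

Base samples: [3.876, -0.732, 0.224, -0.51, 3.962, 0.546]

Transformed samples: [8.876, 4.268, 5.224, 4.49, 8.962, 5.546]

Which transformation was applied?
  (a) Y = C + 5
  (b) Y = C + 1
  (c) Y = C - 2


Checking option (a) Y = C + 5:
  C = 3.876 -> Y = 8.876 ✓
  C = -0.732 -> Y = 4.268 ✓
  C = 0.224 -> Y = 5.224 ✓
All samples match this transformation.

(a) C + 5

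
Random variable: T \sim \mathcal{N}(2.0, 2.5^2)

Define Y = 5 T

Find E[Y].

For Y = 5T:
E[Y] = 5 * E[T]
E[T] = 2.0 = 2
E[Y] = 5 * 2 = 10

10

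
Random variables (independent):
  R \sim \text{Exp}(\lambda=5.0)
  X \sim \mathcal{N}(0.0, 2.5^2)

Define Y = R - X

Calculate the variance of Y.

For independent RVs: Var(aX + bY) = a²Var(X) + b²Var(Y)
Var(R) = 0.04
Var(X) = 6.25
Var(Y) = 1²*0.04 + (-1)²*6.25
= 1*0.04 + 1*6.25 = 6.29

6.29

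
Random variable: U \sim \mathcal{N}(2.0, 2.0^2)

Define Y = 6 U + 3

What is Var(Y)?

For Y = aU + b: Var(Y) = a² * Var(U)
Var(U) = 2.0^2 = 4
Var(Y) = 6² * 4 = 36 * 4 = 144

144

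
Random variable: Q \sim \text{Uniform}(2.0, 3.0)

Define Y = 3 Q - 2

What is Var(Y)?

For Y = aQ + b: Var(Y) = a² * Var(Q)
Var(Q) = (3 - 2)^2/12 = 0.083333333
Var(Y) = 3² * 0.083333333 = 9 * 0.083333333 = 0.75

0.75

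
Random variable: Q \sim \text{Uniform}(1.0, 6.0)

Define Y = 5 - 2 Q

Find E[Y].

For Y = -2Q + 5:
E[Y] = -2 * E[Q] + 5
E[Q] = (1 + 6)/2 = 3.5
E[Y] = -2 * 3.5 + 5 = -2

-2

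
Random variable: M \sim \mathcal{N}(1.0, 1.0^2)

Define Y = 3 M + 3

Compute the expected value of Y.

For Y = 3M + 3:
E[Y] = 3 * E[M] + 3
E[M] = 1.0 = 1
E[Y] = 3 * 1 + 3 = 6

6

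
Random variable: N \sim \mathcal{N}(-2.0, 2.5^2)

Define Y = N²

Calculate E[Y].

E[N²] = Var(N) + (E[N])² = 6.25 + 4 = 10.25

10.25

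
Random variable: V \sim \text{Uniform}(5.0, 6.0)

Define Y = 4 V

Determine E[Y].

For Y = 4V:
E[Y] = 4 * E[V]
E[V] = (5 + 6)/2 = 5.5
E[Y] = 4 * 5.5 = 22

22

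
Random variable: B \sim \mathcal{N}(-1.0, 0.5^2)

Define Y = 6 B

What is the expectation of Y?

For Y = 6B:
E[Y] = 6 * E[B]
E[B] = -1.0 = -1
E[Y] = 6 * (-1) = -6

-6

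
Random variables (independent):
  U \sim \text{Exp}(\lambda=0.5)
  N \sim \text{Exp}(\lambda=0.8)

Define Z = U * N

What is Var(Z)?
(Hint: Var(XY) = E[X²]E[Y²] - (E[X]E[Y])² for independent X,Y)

Var(XY) = E[X²]E[Y²] - (E[X]E[Y])²
E[U] = 2, Var(U) = 4
E[N] = 1.25, Var(N) = 1.5625
E[U²] = 4 + 2² = 8
E[N²] = 1.5625 + 1.25² = 3.125
Var(Z) = 8*3.125 - (2*1.25)²
= 25 - 6.25 = 18.75

18.75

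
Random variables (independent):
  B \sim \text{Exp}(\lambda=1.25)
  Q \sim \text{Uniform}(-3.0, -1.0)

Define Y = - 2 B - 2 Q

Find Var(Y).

For independent RVs: Var(aX + bY) = a²Var(X) + b²Var(Y)
Var(B) = 0.64
Var(Q) = 0.33333333
Var(Y) = (-2)²*0.64 + (-2)²*0.33333333
= 4*0.64 + 4*0.33333333 = 3.8933333

3.8933333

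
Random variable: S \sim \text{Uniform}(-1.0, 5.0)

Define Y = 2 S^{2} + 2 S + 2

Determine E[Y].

E[Y] = 2*E[S²] + 2*E[S] + 2
E[S] = 2
E[S²] = Var(S) + (E[S])² = 3 + 4 = 7
E[Y] = 2*7 + 2*2 + 2 = 20

20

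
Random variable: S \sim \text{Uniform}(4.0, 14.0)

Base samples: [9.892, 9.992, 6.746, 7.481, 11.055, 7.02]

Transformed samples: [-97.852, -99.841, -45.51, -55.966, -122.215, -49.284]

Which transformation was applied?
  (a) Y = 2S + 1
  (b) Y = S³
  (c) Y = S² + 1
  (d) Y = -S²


Checking option (d) Y = -S²:
  S = 9.892 -> Y = -97.852 ✓
  S = 9.992 -> Y = -99.841 ✓
  S = 6.746 -> Y = -45.51 ✓
All samples match this transformation.

(d) -S²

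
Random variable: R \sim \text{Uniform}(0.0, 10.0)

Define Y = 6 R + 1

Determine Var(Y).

For Y = aR + b: Var(Y) = a² * Var(R)
Var(R) = (10 - 0)^2/12 = 8.3333333
Var(Y) = 6² * 8.3333333 = 36 * 8.3333333 = 300

300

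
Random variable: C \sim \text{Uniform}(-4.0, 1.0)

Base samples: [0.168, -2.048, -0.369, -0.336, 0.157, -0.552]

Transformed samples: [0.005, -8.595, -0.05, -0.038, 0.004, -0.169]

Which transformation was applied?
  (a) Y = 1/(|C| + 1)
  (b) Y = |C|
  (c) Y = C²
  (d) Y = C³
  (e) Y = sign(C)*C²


Checking option (d) Y = C³:
  C = 0.168 -> Y = 0.005 ✓
  C = -2.048 -> Y = -8.595 ✓
  C = -0.369 -> Y = -0.05 ✓
All samples match this transformation.

(d) C³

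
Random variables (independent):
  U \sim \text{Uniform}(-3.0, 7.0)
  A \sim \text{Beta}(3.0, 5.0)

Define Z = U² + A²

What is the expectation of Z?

E[Z] = E[U²] + E[A²]
E[U²] = Var(U) + E[U]² = 8.3333333 + 4 = 12.333333
E[A²] = Var(A) + E[A]² = 0.026041667 + 0.140625 = 0.16666667
E[Z] = 12.333333 + 0.16666667 = 12.5

12.5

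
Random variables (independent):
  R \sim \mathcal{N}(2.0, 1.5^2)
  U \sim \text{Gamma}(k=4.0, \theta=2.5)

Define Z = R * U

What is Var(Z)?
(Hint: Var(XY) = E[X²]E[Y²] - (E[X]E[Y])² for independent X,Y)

Var(XY) = E[X²]E[Y²] - (E[X]E[Y])²
E[R] = 2, Var(R) = 2.25
E[U] = 10, Var(U) = 25
E[R²] = 2.25 + 2² = 6.25
E[U²] = 25 + 10² = 125
Var(Z) = 6.25*125 - (2*10)²
= 781.25 - 400 = 381.25

381.25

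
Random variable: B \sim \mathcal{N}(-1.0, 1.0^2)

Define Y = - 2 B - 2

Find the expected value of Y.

For Y = -2B - 2:
E[Y] = -2 * E[B] - 2
E[B] = -1.0 = -1
E[Y] = -2 * (-1) - 2 = 0

0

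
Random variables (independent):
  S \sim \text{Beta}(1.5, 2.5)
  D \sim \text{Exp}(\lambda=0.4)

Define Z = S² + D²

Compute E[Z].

E[Z] = E[S²] + E[D²]
E[S²] = Var(S) + E[S]² = 0.046875 + 0.140625 = 0.1875
E[D²] = Var(D) + E[D]² = 6.25 + 6.25 = 12.5
E[Z] = 0.1875 + 12.5 = 12.6875

12.6875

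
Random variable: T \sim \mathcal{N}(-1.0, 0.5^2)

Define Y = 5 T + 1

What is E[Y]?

For Y = 5T + 1:
E[Y] = 5 * E[T] + 1
E[T] = -1.0 = -1
E[Y] = 5 * (-1) + 1 = -4

-4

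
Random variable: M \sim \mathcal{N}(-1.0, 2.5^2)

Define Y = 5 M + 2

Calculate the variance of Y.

For Y = aM + b: Var(Y) = a² * Var(M)
Var(M) = 2.5^2 = 6.25
Var(Y) = 5² * 6.25 = 25 * 6.25 = 156.25

156.25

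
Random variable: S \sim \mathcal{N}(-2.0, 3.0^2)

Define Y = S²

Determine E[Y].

Using E[X²] = Var(X) + (E[X])²:
E[S] = -2
Var(S) = 3.0^2 = 9
E[S²] = 9 + (-2)² = 9 + 4 = 13

13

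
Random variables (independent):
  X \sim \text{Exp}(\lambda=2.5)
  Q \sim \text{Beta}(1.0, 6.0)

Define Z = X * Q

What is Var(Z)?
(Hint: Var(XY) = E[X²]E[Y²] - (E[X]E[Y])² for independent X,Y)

Var(XY) = E[X²]E[Y²] - (E[X]E[Y])²
E[X] = 0.4, Var(X) = 0.16
E[Q] = 0.14285714, Var(Q) = 0.015306122
E[X²] = 0.16 + 0.4² = 0.32
E[Q²] = 0.015306122 + 0.14285714² = 0.035714286
Var(Z) = 0.32*0.035714286 - (0.4*0.14285714)²
= 0.011428571 - 0.0032653061 = 0.0081632653

0.0081632653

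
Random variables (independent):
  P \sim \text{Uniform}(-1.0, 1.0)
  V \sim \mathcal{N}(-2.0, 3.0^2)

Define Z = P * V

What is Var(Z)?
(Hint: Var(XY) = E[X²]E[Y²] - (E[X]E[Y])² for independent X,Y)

Var(XY) = E[X²]E[Y²] - (E[X]E[Y])²
E[P] = 0, Var(P) = 0.33333333
E[V] = -2, Var(V) = 9
E[P²] = 0.33333333 + 0² = 0.33333333
E[V²] = 9 + (-2)² = 13
Var(Z) = 0.33333333*13 - (0*(-2))²
= 4.3333333 - 0 = 4.3333333

4.3333333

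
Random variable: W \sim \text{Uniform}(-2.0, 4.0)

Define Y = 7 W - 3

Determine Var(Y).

For Y = aW + b: Var(Y) = a² * Var(W)
Var(W) = (4 + 2)^2/12 = 3
Var(Y) = 7² * 3 = 49 * 3 = 147

147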